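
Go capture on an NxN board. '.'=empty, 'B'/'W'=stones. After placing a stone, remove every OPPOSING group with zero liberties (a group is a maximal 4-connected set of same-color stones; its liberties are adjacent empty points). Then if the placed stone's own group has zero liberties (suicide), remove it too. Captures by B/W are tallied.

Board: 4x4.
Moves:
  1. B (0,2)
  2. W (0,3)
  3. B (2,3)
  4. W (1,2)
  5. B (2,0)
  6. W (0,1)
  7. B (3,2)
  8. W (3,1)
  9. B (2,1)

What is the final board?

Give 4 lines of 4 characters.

Move 1: B@(0,2) -> caps B=0 W=0
Move 2: W@(0,3) -> caps B=0 W=0
Move 3: B@(2,3) -> caps B=0 W=0
Move 4: W@(1,2) -> caps B=0 W=0
Move 5: B@(2,0) -> caps B=0 W=0
Move 6: W@(0,1) -> caps B=0 W=1
Move 7: B@(3,2) -> caps B=0 W=1
Move 8: W@(3,1) -> caps B=0 W=1
Move 9: B@(2,1) -> caps B=0 W=1

Answer: .W.W
..W.
BB.B
.WB.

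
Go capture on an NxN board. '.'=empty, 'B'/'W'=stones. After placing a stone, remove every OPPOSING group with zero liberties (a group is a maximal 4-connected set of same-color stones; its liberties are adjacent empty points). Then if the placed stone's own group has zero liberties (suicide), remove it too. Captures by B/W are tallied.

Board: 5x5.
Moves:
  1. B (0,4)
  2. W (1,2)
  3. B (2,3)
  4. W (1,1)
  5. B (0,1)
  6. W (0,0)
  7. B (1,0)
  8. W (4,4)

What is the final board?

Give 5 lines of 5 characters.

Answer: .B..B
BWW..
...B.
.....
....W

Derivation:
Move 1: B@(0,4) -> caps B=0 W=0
Move 2: W@(1,2) -> caps B=0 W=0
Move 3: B@(2,3) -> caps B=0 W=0
Move 4: W@(1,1) -> caps B=0 W=0
Move 5: B@(0,1) -> caps B=0 W=0
Move 6: W@(0,0) -> caps B=0 W=0
Move 7: B@(1,0) -> caps B=1 W=0
Move 8: W@(4,4) -> caps B=1 W=0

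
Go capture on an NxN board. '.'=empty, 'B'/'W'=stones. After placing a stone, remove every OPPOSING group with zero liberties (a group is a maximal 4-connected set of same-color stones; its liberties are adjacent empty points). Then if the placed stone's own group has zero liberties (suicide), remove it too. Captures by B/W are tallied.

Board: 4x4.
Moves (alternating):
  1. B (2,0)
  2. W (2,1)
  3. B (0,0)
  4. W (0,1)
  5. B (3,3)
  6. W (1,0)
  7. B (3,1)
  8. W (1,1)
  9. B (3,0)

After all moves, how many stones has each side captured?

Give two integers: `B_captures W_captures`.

Answer: 0 1

Derivation:
Move 1: B@(2,0) -> caps B=0 W=0
Move 2: W@(2,1) -> caps B=0 W=0
Move 3: B@(0,0) -> caps B=0 W=0
Move 4: W@(0,1) -> caps B=0 W=0
Move 5: B@(3,3) -> caps B=0 W=0
Move 6: W@(1,0) -> caps B=0 W=1
Move 7: B@(3,1) -> caps B=0 W=1
Move 8: W@(1,1) -> caps B=0 W=1
Move 9: B@(3,0) -> caps B=0 W=1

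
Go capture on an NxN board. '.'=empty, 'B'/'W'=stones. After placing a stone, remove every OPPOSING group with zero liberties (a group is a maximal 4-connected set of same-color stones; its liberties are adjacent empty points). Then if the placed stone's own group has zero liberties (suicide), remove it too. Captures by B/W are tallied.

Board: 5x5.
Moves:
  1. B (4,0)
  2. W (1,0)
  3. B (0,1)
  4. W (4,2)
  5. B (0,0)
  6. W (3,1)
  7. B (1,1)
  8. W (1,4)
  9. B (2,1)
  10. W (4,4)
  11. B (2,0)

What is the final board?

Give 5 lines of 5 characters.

Move 1: B@(4,0) -> caps B=0 W=0
Move 2: W@(1,0) -> caps B=0 W=0
Move 3: B@(0,1) -> caps B=0 W=0
Move 4: W@(4,2) -> caps B=0 W=0
Move 5: B@(0,0) -> caps B=0 W=0
Move 6: W@(3,1) -> caps B=0 W=0
Move 7: B@(1,1) -> caps B=0 W=0
Move 8: W@(1,4) -> caps B=0 W=0
Move 9: B@(2,1) -> caps B=0 W=0
Move 10: W@(4,4) -> caps B=0 W=0
Move 11: B@(2,0) -> caps B=1 W=0

Answer: BB...
.B..W
BB...
.W...
B.W.W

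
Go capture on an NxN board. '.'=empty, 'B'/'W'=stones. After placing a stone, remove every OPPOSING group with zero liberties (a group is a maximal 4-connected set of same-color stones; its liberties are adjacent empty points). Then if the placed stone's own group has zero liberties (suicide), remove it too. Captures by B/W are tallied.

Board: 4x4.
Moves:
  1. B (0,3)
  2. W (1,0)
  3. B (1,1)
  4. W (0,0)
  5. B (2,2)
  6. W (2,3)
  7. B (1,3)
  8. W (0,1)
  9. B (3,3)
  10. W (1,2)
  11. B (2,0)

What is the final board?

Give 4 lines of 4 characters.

Answer: WW.B
WBWB
B.B.
...B

Derivation:
Move 1: B@(0,3) -> caps B=0 W=0
Move 2: W@(1,0) -> caps B=0 W=0
Move 3: B@(1,1) -> caps B=0 W=0
Move 4: W@(0,0) -> caps B=0 W=0
Move 5: B@(2,2) -> caps B=0 W=0
Move 6: W@(2,3) -> caps B=0 W=0
Move 7: B@(1,3) -> caps B=0 W=0
Move 8: W@(0,1) -> caps B=0 W=0
Move 9: B@(3,3) -> caps B=1 W=0
Move 10: W@(1,2) -> caps B=1 W=0
Move 11: B@(2,0) -> caps B=1 W=0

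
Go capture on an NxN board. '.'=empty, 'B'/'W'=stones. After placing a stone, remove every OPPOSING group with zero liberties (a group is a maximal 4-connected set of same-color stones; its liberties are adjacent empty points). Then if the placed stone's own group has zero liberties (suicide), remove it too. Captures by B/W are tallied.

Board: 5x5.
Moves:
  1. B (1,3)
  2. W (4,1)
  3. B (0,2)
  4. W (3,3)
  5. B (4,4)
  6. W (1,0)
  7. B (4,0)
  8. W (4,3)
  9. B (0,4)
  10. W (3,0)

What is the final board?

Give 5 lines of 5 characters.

Move 1: B@(1,3) -> caps B=0 W=0
Move 2: W@(4,1) -> caps B=0 W=0
Move 3: B@(0,2) -> caps B=0 W=0
Move 4: W@(3,3) -> caps B=0 W=0
Move 5: B@(4,4) -> caps B=0 W=0
Move 6: W@(1,0) -> caps B=0 W=0
Move 7: B@(4,0) -> caps B=0 W=0
Move 8: W@(4,3) -> caps B=0 W=0
Move 9: B@(0,4) -> caps B=0 W=0
Move 10: W@(3,0) -> caps B=0 W=1

Answer: ..B.B
W..B.
.....
W..W.
.W.WB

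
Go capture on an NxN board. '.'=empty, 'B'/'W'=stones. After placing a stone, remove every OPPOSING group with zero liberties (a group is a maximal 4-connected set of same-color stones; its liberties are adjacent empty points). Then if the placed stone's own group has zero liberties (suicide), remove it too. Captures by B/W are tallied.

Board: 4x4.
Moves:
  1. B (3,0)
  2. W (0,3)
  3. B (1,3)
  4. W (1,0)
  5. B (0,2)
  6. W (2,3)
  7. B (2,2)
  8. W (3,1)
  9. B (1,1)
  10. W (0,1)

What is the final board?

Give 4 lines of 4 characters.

Answer: .WB.
WB.B
..BW
BW..

Derivation:
Move 1: B@(3,0) -> caps B=0 W=0
Move 2: W@(0,3) -> caps B=0 W=0
Move 3: B@(1,3) -> caps B=0 W=0
Move 4: W@(1,0) -> caps B=0 W=0
Move 5: B@(0,2) -> caps B=1 W=0
Move 6: W@(2,3) -> caps B=1 W=0
Move 7: B@(2,2) -> caps B=1 W=0
Move 8: W@(3,1) -> caps B=1 W=0
Move 9: B@(1,1) -> caps B=1 W=0
Move 10: W@(0,1) -> caps B=1 W=0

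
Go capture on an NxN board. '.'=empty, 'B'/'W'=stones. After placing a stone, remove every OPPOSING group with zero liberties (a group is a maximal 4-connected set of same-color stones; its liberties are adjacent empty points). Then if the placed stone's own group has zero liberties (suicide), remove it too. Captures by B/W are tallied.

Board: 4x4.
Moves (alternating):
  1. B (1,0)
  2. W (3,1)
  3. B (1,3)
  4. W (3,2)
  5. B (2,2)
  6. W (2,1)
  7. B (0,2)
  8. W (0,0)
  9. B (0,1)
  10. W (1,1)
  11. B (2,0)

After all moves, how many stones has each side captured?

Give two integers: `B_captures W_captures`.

Move 1: B@(1,0) -> caps B=0 W=0
Move 2: W@(3,1) -> caps B=0 W=0
Move 3: B@(1,3) -> caps B=0 W=0
Move 4: W@(3,2) -> caps B=0 W=0
Move 5: B@(2,2) -> caps B=0 W=0
Move 6: W@(2,1) -> caps B=0 W=0
Move 7: B@(0,2) -> caps B=0 W=0
Move 8: W@(0,0) -> caps B=0 W=0
Move 9: B@(0,1) -> caps B=1 W=0
Move 10: W@(1,1) -> caps B=1 W=0
Move 11: B@(2,0) -> caps B=1 W=0

Answer: 1 0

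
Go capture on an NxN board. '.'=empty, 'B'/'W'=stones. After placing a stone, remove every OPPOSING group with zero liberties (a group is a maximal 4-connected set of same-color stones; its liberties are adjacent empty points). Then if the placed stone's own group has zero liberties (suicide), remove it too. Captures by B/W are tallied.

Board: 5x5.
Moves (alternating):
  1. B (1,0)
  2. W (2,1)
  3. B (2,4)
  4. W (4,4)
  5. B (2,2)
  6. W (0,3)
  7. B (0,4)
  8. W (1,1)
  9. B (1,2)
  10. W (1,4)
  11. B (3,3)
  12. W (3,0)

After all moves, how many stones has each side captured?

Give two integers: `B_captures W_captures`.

Answer: 0 1

Derivation:
Move 1: B@(1,0) -> caps B=0 W=0
Move 2: W@(2,1) -> caps B=0 W=0
Move 3: B@(2,4) -> caps B=0 W=0
Move 4: W@(4,4) -> caps B=0 W=0
Move 5: B@(2,2) -> caps B=0 W=0
Move 6: W@(0,3) -> caps B=0 W=0
Move 7: B@(0,4) -> caps B=0 W=0
Move 8: W@(1,1) -> caps B=0 W=0
Move 9: B@(1,2) -> caps B=0 W=0
Move 10: W@(1,4) -> caps B=0 W=1
Move 11: B@(3,3) -> caps B=0 W=1
Move 12: W@(3,0) -> caps B=0 W=1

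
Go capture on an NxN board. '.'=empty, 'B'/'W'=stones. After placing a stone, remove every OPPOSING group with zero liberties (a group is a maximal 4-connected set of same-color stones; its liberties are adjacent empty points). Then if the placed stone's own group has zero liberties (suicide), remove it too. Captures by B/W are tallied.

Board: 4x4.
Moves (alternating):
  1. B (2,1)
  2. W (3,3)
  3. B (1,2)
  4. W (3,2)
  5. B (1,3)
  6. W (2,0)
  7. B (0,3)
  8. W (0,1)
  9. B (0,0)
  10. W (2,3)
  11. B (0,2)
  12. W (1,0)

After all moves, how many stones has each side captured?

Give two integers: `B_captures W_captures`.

Answer: 0 1

Derivation:
Move 1: B@(2,1) -> caps B=0 W=0
Move 2: W@(3,3) -> caps B=0 W=0
Move 3: B@(1,2) -> caps B=0 W=0
Move 4: W@(3,2) -> caps B=0 W=0
Move 5: B@(1,3) -> caps B=0 W=0
Move 6: W@(2,0) -> caps B=0 W=0
Move 7: B@(0,3) -> caps B=0 W=0
Move 8: W@(0,1) -> caps B=0 W=0
Move 9: B@(0,0) -> caps B=0 W=0
Move 10: W@(2,3) -> caps B=0 W=0
Move 11: B@(0,2) -> caps B=0 W=0
Move 12: W@(1,0) -> caps B=0 W=1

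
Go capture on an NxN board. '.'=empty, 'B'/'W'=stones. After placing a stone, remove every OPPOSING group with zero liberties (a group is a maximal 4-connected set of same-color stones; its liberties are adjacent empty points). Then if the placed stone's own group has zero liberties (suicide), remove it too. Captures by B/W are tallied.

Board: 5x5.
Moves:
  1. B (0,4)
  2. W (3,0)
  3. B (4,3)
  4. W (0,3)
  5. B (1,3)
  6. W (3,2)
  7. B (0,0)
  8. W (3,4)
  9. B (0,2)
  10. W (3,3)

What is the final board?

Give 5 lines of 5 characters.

Answer: B.B.B
...B.
.....
W.WWW
...B.

Derivation:
Move 1: B@(0,4) -> caps B=0 W=0
Move 2: W@(3,0) -> caps B=0 W=0
Move 3: B@(4,3) -> caps B=0 W=0
Move 4: W@(0,3) -> caps B=0 W=0
Move 5: B@(1,3) -> caps B=0 W=0
Move 6: W@(3,2) -> caps B=0 W=0
Move 7: B@(0,0) -> caps B=0 W=0
Move 8: W@(3,4) -> caps B=0 W=0
Move 9: B@(0,2) -> caps B=1 W=0
Move 10: W@(3,3) -> caps B=1 W=0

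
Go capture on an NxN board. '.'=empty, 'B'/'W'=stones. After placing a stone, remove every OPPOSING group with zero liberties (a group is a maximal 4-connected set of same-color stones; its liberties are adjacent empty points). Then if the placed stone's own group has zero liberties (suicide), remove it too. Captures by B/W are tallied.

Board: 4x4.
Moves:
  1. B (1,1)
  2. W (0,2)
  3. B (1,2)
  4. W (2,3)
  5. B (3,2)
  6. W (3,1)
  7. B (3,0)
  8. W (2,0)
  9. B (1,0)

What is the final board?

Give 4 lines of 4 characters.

Answer: ..W.
BBB.
W..W
.WB.

Derivation:
Move 1: B@(1,1) -> caps B=0 W=0
Move 2: W@(0,2) -> caps B=0 W=0
Move 3: B@(1,2) -> caps B=0 W=0
Move 4: W@(2,3) -> caps B=0 W=0
Move 5: B@(3,2) -> caps B=0 W=0
Move 6: W@(3,1) -> caps B=0 W=0
Move 7: B@(3,0) -> caps B=0 W=0
Move 8: W@(2,0) -> caps B=0 W=1
Move 9: B@(1,0) -> caps B=0 W=1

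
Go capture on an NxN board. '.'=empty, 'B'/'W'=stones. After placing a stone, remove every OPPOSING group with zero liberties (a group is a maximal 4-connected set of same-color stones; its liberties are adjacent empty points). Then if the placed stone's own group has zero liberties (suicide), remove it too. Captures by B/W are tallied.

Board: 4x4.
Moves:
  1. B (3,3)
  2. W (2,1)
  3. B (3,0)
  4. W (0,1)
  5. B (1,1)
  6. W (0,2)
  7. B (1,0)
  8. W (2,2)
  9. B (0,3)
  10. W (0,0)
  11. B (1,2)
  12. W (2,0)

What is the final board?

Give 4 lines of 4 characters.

Answer: ...B
BBB.
WWW.
B..B

Derivation:
Move 1: B@(3,3) -> caps B=0 W=0
Move 2: W@(2,1) -> caps B=0 W=0
Move 3: B@(3,0) -> caps B=0 W=0
Move 4: W@(0,1) -> caps B=0 W=0
Move 5: B@(1,1) -> caps B=0 W=0
Move 6: W@(0,2) -> caps B=0 W=0
Move 7: B@(1,0) -> caps B=0 W=0
Move 8: W@(2,2) -> caps B=0 W=0
Move 9: B@(0,3) -> caps B=0 W=0
Move 10: W@(0,0) -> caps B=0 W=0
Move 11: B@(1,2) -> caps B=3 W=0
Move 12: W@(2,0) -> caps B=3 W=0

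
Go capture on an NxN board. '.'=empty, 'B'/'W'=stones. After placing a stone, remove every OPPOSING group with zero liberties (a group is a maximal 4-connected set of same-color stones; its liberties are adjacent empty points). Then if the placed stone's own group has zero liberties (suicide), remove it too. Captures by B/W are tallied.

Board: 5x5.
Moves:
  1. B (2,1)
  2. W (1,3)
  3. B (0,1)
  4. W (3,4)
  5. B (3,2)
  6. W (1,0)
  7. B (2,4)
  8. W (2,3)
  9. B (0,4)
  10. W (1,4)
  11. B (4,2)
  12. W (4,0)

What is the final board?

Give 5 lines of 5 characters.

Move 1: B@(2,1) -> caps B=0 W=0
Move 2: W@(1,3) -> caps B=0 W=0
Move 3: B@(0,1) -> caps B=0 W=0
Move 4: W@(3,4) -> caps B=0 W=0
Move 5: B@(3,2) -> caps B=0 W=0
Move 6: W@(1,0) -> caps B=0 W=0
Move 7: B@(2,4) -> caps B=0 W=0
Move 8: W@(2,3) -> caps B=0 W=0
Move 9: B@(0,4) -> caps B=0 W=0
Move 10: W@(1,4) -> caps B=0 W=1
Move 11: B@(4,2) -> caps B=0 W=1
Move 12: W@(4,0) -> caps B=0 W=1

Answer: .B..B
W..WW
.B.W.
..B.W
W.B..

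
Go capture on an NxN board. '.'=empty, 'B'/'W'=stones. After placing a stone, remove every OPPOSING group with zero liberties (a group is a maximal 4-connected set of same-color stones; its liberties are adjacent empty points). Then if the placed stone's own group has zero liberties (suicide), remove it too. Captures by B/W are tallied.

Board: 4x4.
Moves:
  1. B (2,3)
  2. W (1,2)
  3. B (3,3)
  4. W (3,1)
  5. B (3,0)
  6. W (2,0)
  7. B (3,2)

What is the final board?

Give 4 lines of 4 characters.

Answer: ....
..W.
W..B
.WBB

Derivation:
Move 1: B@(2,3) -> caps B=0 W=0
Move 2: W@(1,2) -> caps B=0 W=0
Move 3: B@(3,3) -> caps B=0 W=0
Move 4: W@(3,1) -> caps B=0 W=0
Move 5: B@(3,0) -> caps B=0 W=0
Move 6: W@(2,0) -> caps B=0 W=1
Move 7: B@(3,2) -> caps B=0 W=1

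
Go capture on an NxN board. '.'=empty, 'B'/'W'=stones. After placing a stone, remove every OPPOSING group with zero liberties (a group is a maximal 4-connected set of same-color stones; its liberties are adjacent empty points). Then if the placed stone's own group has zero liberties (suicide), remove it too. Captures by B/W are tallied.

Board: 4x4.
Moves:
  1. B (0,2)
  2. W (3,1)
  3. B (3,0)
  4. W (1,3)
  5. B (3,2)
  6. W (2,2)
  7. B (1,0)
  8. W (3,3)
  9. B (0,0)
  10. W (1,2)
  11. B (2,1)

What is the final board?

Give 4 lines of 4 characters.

Answer: B.B.
B.WW
.BW.
BW.W

Derivation:
Move 1: B@(0,2) -> caps B=0 W=0
Move 2: W@(3,1) -> caps B=0 W=0
Move 3: B@(3,0) -> caps B=0 W=0
Move 4: W@(1,3) -> caps B=0 W=0
Move 5: B@(3,2) -> caps B=0 W=0
Move 6: W@(2,2) -> caps B=0 W=0
Move 7: B@(1,0) -> caps B=0 W=0
Move 8: W@(3,3) -> caps B=0 W=1
Move 9: B@(0,0) -> caps B=0 W=1
Move 10: W@(1,2) -> caps B=0 W=1
Move 11: B@(2,1) -> caps B=0 W=1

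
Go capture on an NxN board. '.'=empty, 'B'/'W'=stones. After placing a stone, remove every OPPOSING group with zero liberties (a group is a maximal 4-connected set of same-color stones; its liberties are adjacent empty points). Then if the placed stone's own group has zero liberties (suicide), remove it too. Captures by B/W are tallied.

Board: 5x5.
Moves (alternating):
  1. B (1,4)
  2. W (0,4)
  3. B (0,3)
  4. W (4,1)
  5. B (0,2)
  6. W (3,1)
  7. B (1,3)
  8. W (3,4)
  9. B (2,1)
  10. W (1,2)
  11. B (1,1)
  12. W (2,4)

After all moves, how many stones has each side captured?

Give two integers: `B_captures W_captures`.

Move 1: B@(1,4) -> caps B=0 W=0
Move 2: W@(0,4) -> caps B=0 W=0
Move 3: B@(0,3) -> caps B=1 W=0
Move 4: W@(4,1) -> caps B=1 W=0
Move 5: B@(0,2) -> caps B=1 W=0
Move 6: W@(3,1) -> caps B=1 W=0
Move 7: B@(1,3) -> caps B=1 W=0
Move 8: W@(3,4) -> caps B=1 W=0
Move 9: B@(2,1) -> caps B=1 W=0
Move 10: W@(1,2) -> caps B=1 W=0
Move 11: B@(1,1) -> caps B=1 W=0
Move 12: W@(2,4) -> caps B=1 W=0

Answer: 1 0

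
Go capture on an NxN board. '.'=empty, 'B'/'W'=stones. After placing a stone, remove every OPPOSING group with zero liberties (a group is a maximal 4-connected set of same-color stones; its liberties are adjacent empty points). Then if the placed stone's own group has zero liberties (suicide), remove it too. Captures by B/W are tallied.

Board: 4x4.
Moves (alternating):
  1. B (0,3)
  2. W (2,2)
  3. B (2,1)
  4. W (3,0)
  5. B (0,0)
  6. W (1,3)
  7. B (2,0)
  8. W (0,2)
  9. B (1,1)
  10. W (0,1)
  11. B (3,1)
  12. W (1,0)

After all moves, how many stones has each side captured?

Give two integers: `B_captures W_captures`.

Move 1: B@(0,3) -> caps B=0 W=0
Move 2: W@(2,2) -> caps B=0 W=0
Move 3: B@(2,1) -> caps B=0 W=0
Move 4: W@(3,0) -> caps B=0 W=0
Move 5: B@(0,0) -> caps B=0 W=0
Move 6: W@(1,3) -> caps B=0 W=0
Move 7: B@(2,0) -> caps B=0 W=0
Move 8: W@(0,2) -> caps B=0 W=1
Move 9: B@(1,1) -> caps B=0 W=1
Move 10: W@(0,1) -> caps B=0 W=1
Move 11: B@(3,1) -> caps B=1 W=1
Move 12: W@(1,0) -> caps B=1 W=2

Answer: 1 2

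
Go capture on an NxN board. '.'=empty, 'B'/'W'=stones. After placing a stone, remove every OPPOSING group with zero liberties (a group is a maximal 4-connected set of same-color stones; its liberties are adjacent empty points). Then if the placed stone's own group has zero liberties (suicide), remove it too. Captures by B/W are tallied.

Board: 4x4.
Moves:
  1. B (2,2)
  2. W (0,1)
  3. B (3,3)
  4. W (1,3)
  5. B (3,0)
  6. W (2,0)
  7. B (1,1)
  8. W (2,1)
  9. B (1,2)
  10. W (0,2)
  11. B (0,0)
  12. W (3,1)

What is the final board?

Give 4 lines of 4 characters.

Move 1: B@(2,2) -> caps B=0 W=0
Move 2: W@(0,1) -> caps B=0 W=0
Move 3: B@(3,3) -> caps B=0 W=0
Move 4: W@(1,3) -> caps B=0 W=0
Move 5: B@(3,0) -> caps B=0 W=0
Move 6: W@(2,0) -> caps B=0 W=0
Move 7: B@(1,1) -> caps B=0 W=0
Move 8: W@(2,1) -> caps B=0 W=0
Move 9: B@(1,2) -> caps B=0 W=0
Move 10: W@(0,2) -> caps B=0 W=0
Move 11: B@(0,0) -> caps B=0 W=0
Move 12: W@(3,1) -> caps B=0 W=1

Answer: BWW.
.BBW
WWB.
.W.B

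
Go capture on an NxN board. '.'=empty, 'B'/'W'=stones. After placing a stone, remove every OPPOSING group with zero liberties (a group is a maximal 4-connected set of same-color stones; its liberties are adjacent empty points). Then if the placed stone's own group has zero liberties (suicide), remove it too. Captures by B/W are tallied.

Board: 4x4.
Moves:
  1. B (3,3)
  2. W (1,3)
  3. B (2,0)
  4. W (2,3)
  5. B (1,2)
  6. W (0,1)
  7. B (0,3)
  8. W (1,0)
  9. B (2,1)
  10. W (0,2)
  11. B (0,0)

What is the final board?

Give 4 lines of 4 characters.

Move 1: B@(3,3) -> caps B=0 W=0
Move 2: W@(1,3) -> caps B=0 W=0
Move 3: B@(2,0) -> caps B=0 W=0
Move 4: W@(2,3) -> caps B=0 W=0
Move 5: B@(1,2) -> caps B=0 W=0
Move 6: W@(0,1) -> caps B=0 W=0
Move 7: B@(0,3) -> caps B=0 W=0
Move 8: W@(1,0) -> caps B=0 W=0
Move 9: B@(2,1) -> caps B=0 W=0
Move 10: W@(0,2) -> caps B=0 W=1
Move 11: B@(0,0) -> caps B=0 W=1

Answer: .WW.
W.BW
BB.W
...B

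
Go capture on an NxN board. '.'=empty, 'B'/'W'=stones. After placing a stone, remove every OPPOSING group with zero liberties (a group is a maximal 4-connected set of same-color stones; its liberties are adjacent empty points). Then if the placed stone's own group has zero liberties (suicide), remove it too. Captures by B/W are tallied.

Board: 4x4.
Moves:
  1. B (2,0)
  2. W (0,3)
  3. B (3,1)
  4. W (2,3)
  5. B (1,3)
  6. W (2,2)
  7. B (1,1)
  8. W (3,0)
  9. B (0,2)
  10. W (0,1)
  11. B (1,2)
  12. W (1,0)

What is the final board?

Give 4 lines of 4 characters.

Answer: .WB.
WBBB
B.WW
.B..

Derivation:
Move 1: B@(2,0) -> caps B=0 W=0
Move 2: W@(0,3) -> caps B=0 W=0
Move 3: B@(3,1) -> caps B=0 W=0
Move 4: W@(2,3) -> caps B=0 W=0
Move 5: B@(1,3) -> caps B=0 W=0
Move 6: W@(2,2) -> caps B=0 W=0
Move 7: B@(1,1) -> caps B=0 W=0
Move 8: W@(3,0) -> caps B=0 W=0
Move 9: B@(0,2) -> caps B=1 W=0
Move 10: W@(0,1) -> caps B=1 W=0
Move 11: B@(1,2) -> caps B=1 W=0
Move 12: W@(1,0) -> caps B=1 W=0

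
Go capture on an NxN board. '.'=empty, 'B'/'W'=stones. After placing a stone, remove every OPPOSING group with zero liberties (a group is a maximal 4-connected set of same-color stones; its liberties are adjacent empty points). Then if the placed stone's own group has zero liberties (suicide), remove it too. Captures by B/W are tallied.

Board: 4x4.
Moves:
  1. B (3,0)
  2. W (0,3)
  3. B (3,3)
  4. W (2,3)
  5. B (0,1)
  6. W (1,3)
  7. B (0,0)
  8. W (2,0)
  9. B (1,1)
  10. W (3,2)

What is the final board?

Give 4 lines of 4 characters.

Answer: BB.W
.B.W
W..W
B.W.

Derivation:
Move 1: B@(3,0) -> caps B=0 W=0
Move 2: W@(0,3) -> caps B=0 W=0
Move 3: B@(3,3) -> caps B=0 W=0
Move 4: W@(2,3) -> caps B=0 W=0
Move 5: B@(0,1) -> caps B=0 W=0
Move 6: W@(1,3) -> caps B=0 W=0
Move 7: B@(0,0) -> caps B=0 W=0
Move 8: W@(2,0) -> caps B=0 W=0
Move 9: B@(1,1) -> caps B=0 W=0
Move 10: W@(3,2) -> caps B=0 W=1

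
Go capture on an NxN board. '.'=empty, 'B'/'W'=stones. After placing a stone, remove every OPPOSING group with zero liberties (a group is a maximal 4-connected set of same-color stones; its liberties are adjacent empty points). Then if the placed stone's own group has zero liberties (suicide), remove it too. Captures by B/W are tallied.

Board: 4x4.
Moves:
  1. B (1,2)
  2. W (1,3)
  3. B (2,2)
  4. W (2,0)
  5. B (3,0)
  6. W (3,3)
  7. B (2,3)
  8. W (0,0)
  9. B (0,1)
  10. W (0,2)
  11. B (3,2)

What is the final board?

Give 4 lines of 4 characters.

Move 1: B@(1,2) -> caps B=0 W=0
Move 2: W@(1,3) -> caps B=0 W=0
Move 3: B@(2,2) -> caps B=0 W=0
Move 4: W@(2,0) -> caps B=0 W=0
Move 5: B@(3,0) -> caps B=0 W=0
Move 6: W@(3,3) -> caps B=0 W=0
Move 7: B@(2,3) -> caps B=0 W=0
Move 8: W@(0,0) -> caps B=0 W=0
Move 9: B@(0,1) -> caps B=0 W=0
Move 10: W@(0,2) -> caps B=0 W=0
Move 11: B@(3,2) -> caps B=1 W=0

Answer: WBW.
..BW
W.BB
B.B.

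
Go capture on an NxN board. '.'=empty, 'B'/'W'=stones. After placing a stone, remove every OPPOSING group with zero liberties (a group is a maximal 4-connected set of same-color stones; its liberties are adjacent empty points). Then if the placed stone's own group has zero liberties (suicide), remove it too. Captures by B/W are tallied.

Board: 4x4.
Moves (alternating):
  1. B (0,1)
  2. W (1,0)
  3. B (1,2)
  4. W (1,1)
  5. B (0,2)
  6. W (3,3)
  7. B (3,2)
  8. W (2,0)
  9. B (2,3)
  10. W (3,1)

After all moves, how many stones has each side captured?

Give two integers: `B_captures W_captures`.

Answer: 1 0

Derivation:
Move 1: B@(0,1) -> caps B=0 W=0
Move 2: W@(1,0) -> caps B=0 W=0
Move 3: B@(1,2) -> caps B=0 W=0
Move 4: W@(1,1) -> caps B=0 W=0
Move 5: B@(0,2) -> caps B=0 W=0
Move 6: W@(3,3) -> caps B=0 W=0
Move 7: B@(3,2) -> caps B=0 W=0
Move 8: W@(2,0) -> caps B=0 W=0
Move 9: B@(2,3) -> caps B=1 W=0
Move 10: W@(3,1) -> caps B=1 W=0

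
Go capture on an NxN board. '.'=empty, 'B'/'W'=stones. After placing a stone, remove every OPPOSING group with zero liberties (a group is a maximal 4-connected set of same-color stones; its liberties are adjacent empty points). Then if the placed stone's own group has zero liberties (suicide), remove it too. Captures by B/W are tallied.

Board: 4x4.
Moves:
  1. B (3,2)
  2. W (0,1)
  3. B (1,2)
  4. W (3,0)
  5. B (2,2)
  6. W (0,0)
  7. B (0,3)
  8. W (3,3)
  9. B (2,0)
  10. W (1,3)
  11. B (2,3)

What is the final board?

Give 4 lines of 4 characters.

Move 1: B@(3,2) -> caps B=0 W=0
Move 2: W@(0,1) -> caps B=0 W=0
Move 3: B@(1,2) -> caps B=0 W=0
Move 4: W@(3,0) -> caps B=0 W=0
Move 5: B@(2,2) -> caps B=0 W=0
Move 6: W@(0,0) -> caps B=0 W=0
Move 7: B@(0,3) -> caps B=0 W=0
Move 8: W@(3,3) -> caps B=0 W=0
Move 9: B@(2,0) -> caps B=0 W=0
Move 10: W@(1,3) -> caps B=0 W=0
Move 11: B@(2,3) -> caps B=2 W=0

Answer: WW.B
..B.
B.BB
W.B.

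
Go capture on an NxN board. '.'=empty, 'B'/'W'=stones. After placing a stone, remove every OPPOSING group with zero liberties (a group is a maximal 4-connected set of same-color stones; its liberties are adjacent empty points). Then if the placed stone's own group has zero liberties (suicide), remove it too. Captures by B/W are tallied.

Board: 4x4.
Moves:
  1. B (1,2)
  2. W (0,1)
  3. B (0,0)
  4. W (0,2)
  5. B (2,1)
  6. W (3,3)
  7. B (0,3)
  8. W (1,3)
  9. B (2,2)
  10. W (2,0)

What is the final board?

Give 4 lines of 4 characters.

Answer: BWW.
..BW
WBB.
...W

Derivation:
Move 1: B@(1,2) -> caps B=0 W=0
Move 2: W@(0,1) -> caps B=0 W=0
Move 3: B@(0,0) -> caps B=0 W=0
Move 4: W@(0,2) -> caps B=0 W=0
Move 5: B@(2,1) -> caps B=0 W=0
Move 6: W@(3,3) -> caps B=0 W=0
Move 7: B@(0,3) -> caps B=0 W=0
Move 8: W@(1,3) -> caps B=0 W=1
Move 9: B@(2,2) -> caps B=0 W=1
Move 10: W@(2,0) -> caps B=0 W=1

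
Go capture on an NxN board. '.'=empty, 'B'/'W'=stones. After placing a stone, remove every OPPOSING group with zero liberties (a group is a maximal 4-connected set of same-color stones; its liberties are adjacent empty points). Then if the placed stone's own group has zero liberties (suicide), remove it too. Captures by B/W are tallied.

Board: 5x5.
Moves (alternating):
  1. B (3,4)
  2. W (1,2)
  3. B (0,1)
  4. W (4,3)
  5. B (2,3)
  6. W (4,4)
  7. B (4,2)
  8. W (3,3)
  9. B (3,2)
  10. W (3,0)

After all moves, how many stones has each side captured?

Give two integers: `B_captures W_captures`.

Move 1: B@(3,4) -> caps B=0 W=0
Move 2: W@(1,2) -> caps B=0 W=0
Move 3: B@(0,1) -> caps B=0 W=0
Move 4: W@(4,3) -> caps B=0 W=0
Move 5: B@(2,3) -> caps B=0 W=0
Move 6: W@(4,4) -> caps B=0 W=0
Move 7: B@(4,2) -> caps B=0 W=0
Move 8: W@(3,3) -> caps B=0 W=0
Move 9: B@(3,2) -> caps B=3 W=0
Move 10: W@(3,0) -> caps B=3 W=0

Answer: 3 0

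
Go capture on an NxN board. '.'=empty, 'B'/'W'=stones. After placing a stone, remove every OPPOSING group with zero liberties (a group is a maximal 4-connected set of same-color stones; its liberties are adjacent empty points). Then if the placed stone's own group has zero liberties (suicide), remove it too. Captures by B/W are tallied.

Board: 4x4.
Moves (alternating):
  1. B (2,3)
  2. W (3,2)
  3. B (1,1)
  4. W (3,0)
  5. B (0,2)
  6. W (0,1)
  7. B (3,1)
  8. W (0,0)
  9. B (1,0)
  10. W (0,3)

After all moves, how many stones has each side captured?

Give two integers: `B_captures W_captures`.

Move 1: B@(2,3) -> caps B=0 W=0
Move 2: W@(3,2) -> caps B=0 W=0
Move 3: B@(1,1) -> caps B=0 W=0
Move 4: W@(3,0) -> caps B=0 W=0
Move 5: B@(0,2) -> caps B=0 W=0
Move 6: W@(0,1) -> caps B=0 W=0
Move 7: B@(3,1) -> caps B=0 W=0
Move 8: W@(0,0) -> caps B=0 W=0
Move 9: B@(1,0) -> caps B=2 W=0
Move 10: W@(0,3) -> caps B=2 W=0

Answer: 2 0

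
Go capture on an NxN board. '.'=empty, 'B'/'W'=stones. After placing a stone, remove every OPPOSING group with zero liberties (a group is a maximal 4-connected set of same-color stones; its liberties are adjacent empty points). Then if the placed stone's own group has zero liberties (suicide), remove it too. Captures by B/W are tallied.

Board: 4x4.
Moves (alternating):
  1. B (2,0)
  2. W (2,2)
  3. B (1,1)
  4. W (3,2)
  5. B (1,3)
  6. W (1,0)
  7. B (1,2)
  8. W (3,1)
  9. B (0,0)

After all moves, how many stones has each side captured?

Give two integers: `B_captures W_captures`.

Move 1: B@(2,0) -> caps B=0 W=0
Move 2: W@(2,2) -> caps B=0 W=0
Move 3: B@(1,1) -> caps B=0 W=0
Move 4: W@(3,2) -> caps B=0 W=0
Move 5: B@(1,3) -> caps B=0 W=0
Move 6: W@(1,0) -> caps B=0 W=0
Move 7: B@(1,2) -> caps B=0 W=0
Move 8: W@(3,1) -> caps B=0 W=0
Move 9: B@(0,0) -> caps B=1 W=0

Answer: 1 0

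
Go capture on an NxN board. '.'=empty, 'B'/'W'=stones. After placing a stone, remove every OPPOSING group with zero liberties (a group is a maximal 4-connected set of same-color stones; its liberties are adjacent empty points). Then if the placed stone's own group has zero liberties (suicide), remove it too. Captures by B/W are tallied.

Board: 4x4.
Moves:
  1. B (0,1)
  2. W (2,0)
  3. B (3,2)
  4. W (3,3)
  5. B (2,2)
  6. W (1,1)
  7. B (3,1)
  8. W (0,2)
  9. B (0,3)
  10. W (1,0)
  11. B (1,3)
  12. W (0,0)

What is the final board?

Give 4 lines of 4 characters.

Answer: W.WB
WW.B
W.B.
.BBW

Derivation:
Move 1: B@(0,1) -> caps B=0 W=0
Move 2: W@(2,0) -> caps B=0 W=0
Move 3: B@(3,2) -> caps B=0 W=0
Move 4: W@(3,3) -> caps B=0 W=0
Move 5: B@(2,2) -> caps B=0 W=0
Move 6: W@(1,1) -> caps B=0 W=0
Move 7: B@(3,1) -> caps B=0 W=0
Move 8: W@(0,2) -> caps B=0 W=0
Move 9: B@(0,3) -> caps B=0 W=0
Move 10: W@(1,0) -> caps B=0 W=0
Move 11: B@(1,3) -> caps B=0 W=0
Move 12: W@(0,0) -> caps B=0 W=1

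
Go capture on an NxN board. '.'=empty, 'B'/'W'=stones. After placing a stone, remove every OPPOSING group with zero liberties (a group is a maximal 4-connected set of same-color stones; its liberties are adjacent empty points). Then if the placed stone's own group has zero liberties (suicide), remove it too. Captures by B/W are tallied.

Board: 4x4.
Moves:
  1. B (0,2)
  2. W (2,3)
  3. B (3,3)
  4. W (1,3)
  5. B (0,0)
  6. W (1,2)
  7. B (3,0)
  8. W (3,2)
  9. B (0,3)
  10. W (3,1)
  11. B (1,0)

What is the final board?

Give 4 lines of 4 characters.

Answer: B.BB
B.WW
...W
BWW.

Derivation:
Move 1: B@(0,2) -> caps B=0 W=0
Move 2: W@(2,3) -> caps B=0 W=0
Move 3: B@(3,3) -> caps B=0 W=0
Move 4: W@(1,3) -> caps B=0 W=0
Move 5: B@(0,0) -> caps B=0 W=0
Move 6: W@(1,2) -> caps B=0 W=0
Move 7: B@(3,0) -> caps B=0 W=0
Move 8: W@(3,2) -> caps B=0 W=1
Move 9: B@(0,3) -> caps B=0 W=1
Move 10: W@(3,1) -> caps B=0 W=1
Move 11: B@(1,0) -> caps B=0 W=1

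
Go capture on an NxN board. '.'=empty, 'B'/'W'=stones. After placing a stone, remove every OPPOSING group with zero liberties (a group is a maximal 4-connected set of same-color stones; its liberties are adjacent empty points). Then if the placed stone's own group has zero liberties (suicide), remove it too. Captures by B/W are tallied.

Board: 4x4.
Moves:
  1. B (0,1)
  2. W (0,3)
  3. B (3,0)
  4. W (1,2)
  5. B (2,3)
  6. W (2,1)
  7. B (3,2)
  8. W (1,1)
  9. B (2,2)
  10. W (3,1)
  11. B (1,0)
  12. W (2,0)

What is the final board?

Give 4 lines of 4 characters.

Answer: .B.W
BWW.
WWBB
.WB.

Derivation:
Move 1: B@(0,1) -> caps B=0 W=0
Move 2: W@(0,3) -> caps B=0 W=0
Move 3: B@(3,0) -> caps B=0 W=0
Move 4: W@(1,2) -> caps B=0 W=0
Move 5: B@(2,3) -> caps B=0 W=0
Move 6: W@(2,1) -> caps B=0 W=0
Move 7: B@(3,2) -> caps B=0 W=0
Move 8: W@(1,1) -> caps B=0 W=0
Move 9: B@(2,2) -> caps B=0 W=0
Move 10: W@(3,1) -> caps B=0 W=0
Move 11: B@(1,0) -> caps B=0 W=0
Move 12: W@(2,0) -> caps B=0 W=1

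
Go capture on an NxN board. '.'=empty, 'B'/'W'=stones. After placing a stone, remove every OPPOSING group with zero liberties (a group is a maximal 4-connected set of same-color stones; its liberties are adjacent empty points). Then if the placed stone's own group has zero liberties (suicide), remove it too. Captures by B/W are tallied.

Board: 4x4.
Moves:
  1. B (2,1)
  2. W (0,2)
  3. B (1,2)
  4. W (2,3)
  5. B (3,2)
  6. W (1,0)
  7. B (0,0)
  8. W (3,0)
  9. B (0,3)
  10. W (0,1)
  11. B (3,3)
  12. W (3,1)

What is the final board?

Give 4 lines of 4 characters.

Move 1: B@(2,1) -> caps B=0 W=0
Move 2: W@(0,2) -> caps B=0 W=0
Move 3: B@(1,2) -> caps B=0 W=0
Move 4: W@(2,3) -> caps B=0 W=0
Move 5: B@(3,2) -> caps B=0 W=0
Move 6: W@(1,0) -> caps B=0 W=0
Move 7: B@(0,0) -> caps B=0 W=0
Move 8: W@(3,0) -> caps B=0 W=0
Move 9: B@(0,3) -> caps B=0 W=0
Move 10: W@(0,1) -> caps B=0 W=1
Move 11: B@(3,3) -> caps B=0 W=1
Move 12: W@(3,1) -> caps B=0 W=1

Answer: .WWB
W.B.
.B.W
WWBB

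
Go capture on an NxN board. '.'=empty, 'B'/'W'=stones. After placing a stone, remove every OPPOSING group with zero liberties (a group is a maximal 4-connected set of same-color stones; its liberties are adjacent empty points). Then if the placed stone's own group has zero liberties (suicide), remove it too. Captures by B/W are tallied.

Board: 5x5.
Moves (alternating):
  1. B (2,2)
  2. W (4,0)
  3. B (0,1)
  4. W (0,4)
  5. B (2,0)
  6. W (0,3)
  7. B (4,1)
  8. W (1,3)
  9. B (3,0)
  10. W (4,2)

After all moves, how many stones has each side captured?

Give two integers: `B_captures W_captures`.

Answer: 1 0

Derivation:
Move 1: B@(2,2) -> caps B=0 W=0
Move 2: W@(4,0) -> caps B=0 W=0
Move 3: B@(0,1) -> caps B=0 W=0
Move 4: W@(0,4) -> caps B=0 W=0
Move 5: B@(2,0) -> caps B=0 W=0
Move 6: W@(0,3) -> caps B=0 W=0
Move 7: B@(4,1) -> caps B=0 W=0
Move 8: W@(1,3) -> caps B=0 W=0
Move 9: B@(3,0) -> caps B=1 W=0
Move 10: W@(4,2) -> caps B=1 W=0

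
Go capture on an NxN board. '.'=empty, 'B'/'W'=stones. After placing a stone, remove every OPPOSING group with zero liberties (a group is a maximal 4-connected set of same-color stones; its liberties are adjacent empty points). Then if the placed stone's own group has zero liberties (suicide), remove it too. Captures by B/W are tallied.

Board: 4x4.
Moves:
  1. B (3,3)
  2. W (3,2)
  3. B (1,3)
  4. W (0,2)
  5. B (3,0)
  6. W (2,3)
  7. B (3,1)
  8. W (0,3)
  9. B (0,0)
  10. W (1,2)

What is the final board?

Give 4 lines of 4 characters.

Move 1: B@(3,3) -> caps B=0 W=0
Move 2: W@(3,2) -> caps B=0 W=0
Move 3: B@(1,3) -> caps B=0 W=0
Move 4: W@(0,2) -> caps B=0 W=0
Move 5: B@(3,0) -> caps B=0 W=0
Move 6: W@(2,3) -> caps B=0 W=1
Move 7: B@(3,1) -> caps B=0 W=1
Move 8: W@(0,3) -> caps B=0 W=1
Move 9: B@(0,0) -> caps B=0 W=1
Move 10: W@(1,2) -> caps B=0 W=2

Answer: B.WW
..W.
...W
BBW.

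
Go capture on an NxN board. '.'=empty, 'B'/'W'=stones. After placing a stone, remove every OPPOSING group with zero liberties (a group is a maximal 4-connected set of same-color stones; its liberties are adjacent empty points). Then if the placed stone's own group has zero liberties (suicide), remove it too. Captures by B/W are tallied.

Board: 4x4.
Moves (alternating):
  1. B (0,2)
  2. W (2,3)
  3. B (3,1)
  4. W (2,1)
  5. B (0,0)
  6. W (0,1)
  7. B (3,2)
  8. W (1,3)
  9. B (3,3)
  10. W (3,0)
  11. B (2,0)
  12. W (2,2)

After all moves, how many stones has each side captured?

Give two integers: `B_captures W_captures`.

Move 1: B@(0,2) -> caps B=0 W=0
Move 2: W@(2,3) -> caps B=0 W=0
Move 3: B@(3,1) -> caps B=0 W=0
Move 4: W@(2,1) -> caps B=0 W=0
Move 5: B@(0,0) -> caps B=0 W=0
Move 6: W@(0,1) -> caps B=0 W=0
Move 7: B@(3,2) -> caps B=0 W=0
Move 8: W@(1,3) -> caps B=0 W=0
Move 9: B@(3,3) -> caps B=0 W=0
Move 10: W@(3,0) -> caps B=0 W=0
Move 11: B@(2,0) -> caps B=1 W=0
Move 12: W@(2,2) -> caps B=1 W=0

Answer: 1 0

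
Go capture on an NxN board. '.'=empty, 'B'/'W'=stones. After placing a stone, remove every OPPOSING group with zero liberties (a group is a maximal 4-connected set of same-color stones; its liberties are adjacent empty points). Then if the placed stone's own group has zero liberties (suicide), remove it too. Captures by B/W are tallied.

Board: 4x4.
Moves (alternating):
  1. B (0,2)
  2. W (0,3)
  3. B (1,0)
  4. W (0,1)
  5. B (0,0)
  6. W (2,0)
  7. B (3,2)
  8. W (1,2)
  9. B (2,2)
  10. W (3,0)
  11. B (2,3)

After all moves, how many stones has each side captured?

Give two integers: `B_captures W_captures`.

Answer: 0 1

Derivation:
Move 1: B@(0,2) -> caps B=0 W=0
Move 2: W@(0,3) -> caps B=0 W=0
Move 3: B@(1,0) -> caps B=0 W=0
Move 4: W@(0,1) -> caps B=0 W=0
Move 5: B@(0,0) -> caps B=0 W=0
Move 6: W@(2,0) -> caps B=0 W=0
Move 7: B@(3,2) -> caps B=0 W=0
Move 8: W@(1,2) -> caps B=0 W=1
Move 9: B@(2,2) -> caps B=0 W=1
Move 10: W@(3,0) -> caps B=0 W=1
Move 11: B@(2,3) -> caps B=0 W=1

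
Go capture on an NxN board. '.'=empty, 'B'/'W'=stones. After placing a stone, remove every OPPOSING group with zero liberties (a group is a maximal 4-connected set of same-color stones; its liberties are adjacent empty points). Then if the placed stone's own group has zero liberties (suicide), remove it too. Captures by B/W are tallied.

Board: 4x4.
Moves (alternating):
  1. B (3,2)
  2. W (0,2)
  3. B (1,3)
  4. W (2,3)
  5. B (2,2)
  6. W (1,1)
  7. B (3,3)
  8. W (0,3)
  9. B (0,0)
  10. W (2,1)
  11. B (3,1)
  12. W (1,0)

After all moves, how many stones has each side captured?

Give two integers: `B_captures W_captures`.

Move 1: B@(3,2) -> caps B=0 W=0
Move 2: W@(0,2) -> caps B=0 W=0
Move 3: B@(1,3) -> caps B=0 W=0
Move 4: W@(2,3) -> caps B=0 W=0
Move 5: B@(2,2) -> caps B=0 W=0
Move 6: W@(1,1) -> caps B=0 W=0
Move 7: B@(3,3) -> caps B=1 W=0
Move 8: W@(0,3) -> caps B=1 W=0
Move 9: B@(0,0) -> caps B=1 W=0
Move 10: W@(2,1) -> caps B=1 W=0
Move 11: B@(3,1) -> caps B=1 W=0
Move 12: W@(1,0) -> caps B=1 W=0

Answer: 1 0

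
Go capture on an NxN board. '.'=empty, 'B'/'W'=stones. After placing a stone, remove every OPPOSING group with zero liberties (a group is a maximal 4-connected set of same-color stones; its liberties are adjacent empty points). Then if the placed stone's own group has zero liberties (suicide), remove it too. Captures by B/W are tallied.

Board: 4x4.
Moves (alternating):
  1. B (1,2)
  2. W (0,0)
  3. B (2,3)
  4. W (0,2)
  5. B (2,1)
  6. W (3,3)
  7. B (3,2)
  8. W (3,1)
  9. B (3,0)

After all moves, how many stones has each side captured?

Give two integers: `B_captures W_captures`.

Move 1: B@(1,2) -> caps B=0 W=0
Move 2: W@(0,0) -> caps B=0 W=0
Move 3: B@(2,3) -> caps B=0 W=0
Move 4: W@(0,2) -> caps B=0 W=0
Move 5: B@(2,1) -> caps B=0 W=0
Move 6: W@(3,3) -> caps B=0 W=0
Move 7: B@(3,2) -> caps B=1 W=0
Move 8: W@(3,1) -> caps B=1 W=0
Move 9: B@(3,0) -> caps B=2 W=0

Answer: 2 0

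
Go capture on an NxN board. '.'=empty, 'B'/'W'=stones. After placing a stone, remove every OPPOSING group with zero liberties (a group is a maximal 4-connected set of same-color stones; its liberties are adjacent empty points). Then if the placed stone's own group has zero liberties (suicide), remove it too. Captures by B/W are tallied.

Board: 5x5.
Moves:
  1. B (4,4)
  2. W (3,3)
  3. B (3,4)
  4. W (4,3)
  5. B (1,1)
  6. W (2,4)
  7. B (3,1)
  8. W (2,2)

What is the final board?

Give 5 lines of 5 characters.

Move 1: B@(4,4) -> caps B=0 W=0
Move 2: W@(3,3) -> caps B=0 W=0
Move 3: B@(3,4) -> caps B=0 W=0
Move 4: W@(4,3) -> caps B=0 W=0
Move 5: B@(1,1) -> caps B=0 W=0
Move 6: W@(2,4) -> caps B=0 W=2
Move 7: B@(3,1) -> caps B=0 W=2
Move 8: W@(2,2) -> caps B=0 W=2

Answer: .....
.B...
..W.W
.B.W.
...W.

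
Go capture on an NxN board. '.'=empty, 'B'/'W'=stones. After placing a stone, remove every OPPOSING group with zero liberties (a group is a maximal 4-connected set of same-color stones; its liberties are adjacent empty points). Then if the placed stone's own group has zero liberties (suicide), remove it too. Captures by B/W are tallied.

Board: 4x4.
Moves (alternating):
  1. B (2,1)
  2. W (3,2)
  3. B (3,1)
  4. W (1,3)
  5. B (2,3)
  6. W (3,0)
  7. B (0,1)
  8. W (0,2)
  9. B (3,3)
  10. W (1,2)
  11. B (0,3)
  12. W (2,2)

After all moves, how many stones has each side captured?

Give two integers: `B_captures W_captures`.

Answer: 0 2

Derivation:
Move 1: B@(2,1) -> caps B=0 W=0
Move 2: W@(3,2) -> caps B=0 W=0
Move 3: B@(3,1) -> caps B=0 W=0
Move 4: W@(1,3) -> caps B=0 W=0
Move 5: B@(2,3) -> caps B=0 W=0
Move 6: W@(3,0) -> caps B=0 W=0
Move 7: B@(0,1) -> caps B=0 W=0
Move 8: W@(0,2) -> caps B=0 W=0
Move 9: B@(3,3) -> caps B=0 W=0
Move 10: W@(1,2) -> caps B=0 W=0
Move 11: B@(0,3) -> caps B=0 W=0
Move 12: W@(2,2) -> caps B=0 W=2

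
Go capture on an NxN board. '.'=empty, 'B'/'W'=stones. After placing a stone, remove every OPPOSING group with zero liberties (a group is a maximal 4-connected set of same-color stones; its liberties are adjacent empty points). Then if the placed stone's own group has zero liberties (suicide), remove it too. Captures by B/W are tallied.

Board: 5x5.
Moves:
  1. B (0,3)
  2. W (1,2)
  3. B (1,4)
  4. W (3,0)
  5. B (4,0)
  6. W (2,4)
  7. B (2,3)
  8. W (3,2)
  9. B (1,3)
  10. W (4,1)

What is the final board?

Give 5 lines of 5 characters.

Move 1: B@(0,3) -> caps B=0 W=0
Move 2: W@(1,2) -> caps B=0 W=0
Move 3: B@(1,4) -> caps B=0 W=0
Move 4: W@(3,0) -> caps B=0 W=0
Move 5: B@(4,0) -> caps B=0 W=0
Move 6: W@(2,4) -> caps B=0 W=0
Move 7: B@(2,3) -> caps B=0 W=0
Move 8: W@(3,2) -> caps B=0 W=0
Move 9: B@(1,3) -> caps B=0 W=0
Move 10: W@(4,1) -> caps B=0 W=1

Answer: ...B.
..WBB
...BW
W.W..
.W...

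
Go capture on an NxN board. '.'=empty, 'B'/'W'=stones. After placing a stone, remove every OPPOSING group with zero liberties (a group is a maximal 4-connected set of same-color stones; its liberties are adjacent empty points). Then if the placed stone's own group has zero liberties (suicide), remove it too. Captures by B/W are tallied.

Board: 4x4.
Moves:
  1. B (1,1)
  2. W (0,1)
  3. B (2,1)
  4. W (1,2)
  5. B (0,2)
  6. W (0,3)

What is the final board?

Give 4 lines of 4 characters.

Answer: .W.W
.BW.
.B..
....

Derivation:
Move 1: B@(1,1) -> caps B=0 W=0
Move 2: W@(0,1) -> caps B=0 W=0
Move 3: B@(2,1) -> caps B=0 W=0
Move 4: W@(1,2) -> caps B=0 W=0
Move 5: B@(0,2) -> caps B=0 W=0
Move 6: W@(0,3) -> caps B=0 W=1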